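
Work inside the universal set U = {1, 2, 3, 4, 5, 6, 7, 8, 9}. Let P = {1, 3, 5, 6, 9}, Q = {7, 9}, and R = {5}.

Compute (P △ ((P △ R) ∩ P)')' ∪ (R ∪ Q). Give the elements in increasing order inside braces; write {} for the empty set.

{5, 7, 9}

P △ R = {1, 3, 6, 9}
(P △ R) ∩ P = {1, 3, 6, 9}
((P △ R) ∩ P)' = {2, 4, 5, 7, 8}
P △ ((P △ R) ∩ P)' = {1, 2, 3, 4, 6, 7, 8, 9}
(P △ ((P △ R) ∩ P)')' = {5}
R ∪ Q = {5, 7, 9}
(P △ ((P △ R) ∩ P)')' ∪ (R ∪ Q) = {5, 7, 9}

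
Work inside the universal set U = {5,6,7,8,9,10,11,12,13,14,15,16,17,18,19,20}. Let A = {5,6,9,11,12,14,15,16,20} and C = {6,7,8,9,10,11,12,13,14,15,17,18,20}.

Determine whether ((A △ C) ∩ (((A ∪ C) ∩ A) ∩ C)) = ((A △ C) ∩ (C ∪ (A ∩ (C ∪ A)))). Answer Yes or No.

No

A △ C = {5,7,8,10,13,16,17,18}
A ∪ C = {5,6,7,8,9,10,11,12,13,14,15,16,17,18,20}
(A ∪ C) ∩ A = {5,6,9,11,12,14,15,16,20}
((A ∪ C) ∩ A) ∩ C = {6,9,11,12,14,15,20}
(A △ C) ∩ (((A ∪ C) ∩ A) ∩ C) = {}
C ∪ A = {5,6,7,8,9,10,11,12,13,14,15,16,17,18,20}
A ∩ (C ∪ A) = {5,6,9,11,12,14,15,16,20}
C ∪ (A ∩ (C ∪ A)) = {5,6,7,8,9,10,11,12,13,14,15,16,17,18,20}
(A △ C) ∩ (C ∪ (A ∩ (C ∪ A))) = {5,7,8,10,13,16,17,18}
5 ∈ (A △ C) ∩ (C ∪ (A ∩ (C ∪ A))) but 5 ∉ (A △ C) ∩ (((A ∪ C) ∩ A) ∩ C), so they differ.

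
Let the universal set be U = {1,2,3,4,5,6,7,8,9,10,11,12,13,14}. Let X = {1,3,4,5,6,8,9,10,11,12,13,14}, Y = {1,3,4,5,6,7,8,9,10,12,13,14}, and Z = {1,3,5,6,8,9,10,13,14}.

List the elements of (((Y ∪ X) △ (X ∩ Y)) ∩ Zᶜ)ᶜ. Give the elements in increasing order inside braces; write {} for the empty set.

Y ∪ X = {1,3,4,5,6,7,8,9,10,11,12,13,14}
X ∩ Y = {1,3,4,5,6,8,9,10,12,13,14}
(Y ∪ X) △ (X ∩ Y) = {7,11}
Zᶜ = {2,4,7,11,12}
((Y ∪ X) △ (X ∩ Y)) ∩ Zᶜ = {7,11}
(((Y ∪ X) △ (X ∩ Y)) ∩ Zᶜ)ᶜ = {1,2,3,4,5,6,8,9,10,12,13,14}

{1,2,3,4,5,6,8,9,10,12,13,14}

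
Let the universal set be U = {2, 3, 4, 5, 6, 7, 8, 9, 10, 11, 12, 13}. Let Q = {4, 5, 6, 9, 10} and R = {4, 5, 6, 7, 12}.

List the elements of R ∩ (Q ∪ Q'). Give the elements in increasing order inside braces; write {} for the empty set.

{4, 5, 6, 7, 12}

Q' = {2, 3, 7, 8, 11, 12, 13}
Q ∪ Q' = {2, 3, 4, 5, 6, 7, 8, 9, 10, 11, 12, 13}
R ∩ (Q ∪ Q') = {4, 5, 6, 7, 12}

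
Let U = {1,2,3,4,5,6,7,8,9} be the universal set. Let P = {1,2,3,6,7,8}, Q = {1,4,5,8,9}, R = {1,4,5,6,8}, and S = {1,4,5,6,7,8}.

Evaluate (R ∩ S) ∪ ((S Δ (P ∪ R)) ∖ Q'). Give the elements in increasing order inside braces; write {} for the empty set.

R ∩ S = {1,4,5,6,8}
P ∪ R = {1,2,3,4,5,6,7,8}
S Δ (P ∪ R) = {2,3}
Q' = {2,3,6,7}
(S Δ (P ∪ R)) ∖ Q' = {}
(R ∩ S) ∪ ((S Δ (P ∪ R)) ∖ Q') = {1,4,5,6,8}

{1,4,5,6,8}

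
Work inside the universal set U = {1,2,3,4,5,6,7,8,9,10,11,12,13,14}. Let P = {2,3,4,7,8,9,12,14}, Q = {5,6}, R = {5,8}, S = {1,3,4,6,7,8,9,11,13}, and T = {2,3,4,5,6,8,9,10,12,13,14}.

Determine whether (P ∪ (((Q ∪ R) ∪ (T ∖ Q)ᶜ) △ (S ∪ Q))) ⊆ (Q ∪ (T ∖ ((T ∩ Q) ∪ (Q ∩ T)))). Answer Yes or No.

No

Q ∪ R = {5,6,8}
T ∖ Q = {2,3,4,8,9,10,12,13,14}
(T ∖ Q)ᶜ = {1,5,6,7,11}
(Q ∪ R) ∪ (T ∖ Q)ᶜ = {1,5,6,7,8,11}
S ∪ Q = {1,3,4,5,6,7,8,9,11,13}
((Q ∪ R) ∪ (T ∖ Q)ᶜ) △ (S ∪ Q) = {3,4,9,13}
P ∪ (((Q ∪ R) ∪ (T ∖ Q)ᶜ) △ (S ∪ Q)) = {2,3,4,7,8,9,12,13,14}
T ∩ Q = {5,6}
Q ∩ T = {5,6}
(T ∩ Q) ∪ (Q ∩ T) = {5,6}
T ∖ ((T ∩ Q) ∪ (Q ∩ T)) = {2,3,4,8,9,10,12,13,14}
Q ∪ (T ∖ ((T ∩ Q) ∪ (Q ∩ T))) = {2,3,4,5,6,8,9,10,12,13,14}
7 ∈ P ∪ (((Q ∪ R) ∪ (T ∖ Q)ᶜ) △ (S ∪ Q)) but 7 ∉ Q ∪ (T ∖ ((T ∩ Q) ∪ (Q ∩ T))), so the inclusion fails.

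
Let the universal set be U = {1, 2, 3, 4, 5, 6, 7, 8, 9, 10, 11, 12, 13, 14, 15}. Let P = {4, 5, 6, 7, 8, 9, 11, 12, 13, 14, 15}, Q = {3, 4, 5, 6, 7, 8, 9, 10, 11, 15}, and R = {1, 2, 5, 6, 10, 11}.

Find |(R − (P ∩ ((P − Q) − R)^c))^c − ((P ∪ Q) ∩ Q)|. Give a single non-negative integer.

3

P − Q = {12, 13, 14}
(P − Q) − R = {12, 13, 14}
((P − Q) − R)^c = {1, 2, 3, 4, 5, 6, 7, 8, 9, 10, 11, 15}
P ∩ ((P − Q) − R)^c = {4, 5, 6, 7, 8, 9, 11, 15}
R − (P ∩ ((P − Q) − R)^c) = {1, 2, 10}
(R − (P ∩ ((P − Q) − R)^c))^c = {3, 4, 5, 6, 7, 8, 9, 11, 12, 13, 14, 15}
P ∪ Q = {3, 4, 5, 6, 7, 8, 9, 10, 11, 12, 13, 14, 15}
(P ∪ Q) ∩ Q = {3, 4, 5, 6, 7, 8, 9, 10, 11, 15}
(R − (P ∩ ((P − Q) − R)^c))^c − ((P ∪ Q) ∩ Q) = {12, 13, 14}
|(R − (P ∩ ((P − Q) − R)^c))^c − ((P ∪ Q) ∩ Q)| = 3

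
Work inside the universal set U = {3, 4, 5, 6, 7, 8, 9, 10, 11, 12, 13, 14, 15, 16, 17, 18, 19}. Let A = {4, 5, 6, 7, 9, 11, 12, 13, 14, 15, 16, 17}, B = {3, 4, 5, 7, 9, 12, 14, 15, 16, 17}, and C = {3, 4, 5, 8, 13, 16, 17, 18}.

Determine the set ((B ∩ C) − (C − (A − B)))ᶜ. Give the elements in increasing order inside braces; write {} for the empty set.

B ∩ C = {3, 4, 5, 16, 17}
A − B = {6, 11, 13}
C − (A − B) = {3, 4, 5, 8, 16, 17, 18}
(B ∩ C) − (C − (A − B)) = {}
((B ∩ C) − (C − (A − B)))ᶜ = {3, 4, 5, 6, 7, 8, 9, 10, 11, 12, 13, 14, 15, 16, 17, 18, 19}

{3, 4, 5, 6, 7, 8, 9, 10, 11, 12, 13, 14, 15, 16, 17, 18, 19}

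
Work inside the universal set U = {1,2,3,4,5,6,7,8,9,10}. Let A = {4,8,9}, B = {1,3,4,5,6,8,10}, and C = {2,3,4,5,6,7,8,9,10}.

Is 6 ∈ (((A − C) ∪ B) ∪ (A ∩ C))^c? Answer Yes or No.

No

6 ∉ A and 6 ∈ C, so 6 ∉ A − C
6 ∉ (A − C) and 6 ∈ B, so 6 ∈ (A − C) ∪ B
6 ∉ A and 6 ∈ C, so 6 ∉ A ∩ C
6 ∈ ((A − C) ∪ B) and 6 ∉ (A ∩ C), so 6 ∈ ((A − C) ∪ B) ∪ (A ∩ C)
6 ∉ (((A − C) ∪ B) ∪ (A ∩ C))^c since 6 ∈ (((A − C) ∪ B) ∪ (A ∩ C))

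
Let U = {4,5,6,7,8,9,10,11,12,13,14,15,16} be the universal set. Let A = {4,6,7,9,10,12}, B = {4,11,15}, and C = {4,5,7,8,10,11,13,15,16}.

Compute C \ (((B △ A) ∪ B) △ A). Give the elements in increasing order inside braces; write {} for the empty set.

{4,5,7,8,10,13,16}

B △ A = {6,7,9,10,11,12,15}
(B △ A) ∪ B = {4,6,7,9,10,11,12,15}
((B △ A) ∪ B) △ A = {11,15}
C \ (((B △ A) ∪ B) △ A) = {4,5,7,8,10,13,16}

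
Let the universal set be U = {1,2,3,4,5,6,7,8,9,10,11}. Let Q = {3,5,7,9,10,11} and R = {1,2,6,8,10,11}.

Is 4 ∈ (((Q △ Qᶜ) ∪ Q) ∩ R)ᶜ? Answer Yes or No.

4 ∉ Q, so 4 ∈ Qᶜ
4 ∉ Q and 4 ∈ Qᶜ, so 4 ∈ Q △ Qᶜ
4 ∈ (Q △ Qᶜ) and 4 ∉ Q, so 4 ∈ (Q △ Qᶜ) ∪ Q
4 ∈ ((Q △ Qᶜ) ∪ Q) and 4 ∉ R, so 4 ∉ ((Q △ Qᶜ) ∪ Q) ∩ R
4 ∈ (((Q △ Qᶜ) ∪ Q) ∩ R)ᶜ since 4 ∉ (((Q △ Qᶜ) ∪ Q) ∩ R)

Yes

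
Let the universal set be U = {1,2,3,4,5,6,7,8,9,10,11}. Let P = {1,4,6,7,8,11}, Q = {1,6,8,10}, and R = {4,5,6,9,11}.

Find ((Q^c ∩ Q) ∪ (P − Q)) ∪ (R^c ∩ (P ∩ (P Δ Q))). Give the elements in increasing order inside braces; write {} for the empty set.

Q^c = {2,3,4,5,7,9,11}
Q^c ∩ Q = {}
P − Q = {4,7,11}
(Q^c ∩ Q) ∪ (P − Q) = {4,7,11}
R^c = {1,2,3,7,8,10}
P Δ Q = {4,7,10,11}
P ∩ (P Δ Q) = {4,7,11}
R^c ∩ (P ∩ (P Δ Q)) = {7}
((Q^c ∩ Q) ∪ (P − Q)) ∪ (R^c ∩ (P ∩ (P Δ Q))) = {4,7,11}

{4,7,11}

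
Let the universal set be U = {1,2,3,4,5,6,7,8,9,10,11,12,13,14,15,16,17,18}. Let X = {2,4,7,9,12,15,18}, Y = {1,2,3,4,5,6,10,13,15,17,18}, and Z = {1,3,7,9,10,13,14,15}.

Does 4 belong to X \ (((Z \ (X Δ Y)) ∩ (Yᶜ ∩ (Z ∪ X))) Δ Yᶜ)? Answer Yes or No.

Yes

4 ∈ X and 4 ∈ Y, so 4 ∉ X Δ Y
4 ∉ Z and 4 ∉ (X Δ Y), so 4 ∉ Z \ (X Δ Y)
4 ∈ Y, so 4 ∉ Yᶜ
4 ∉ Z and 4 ∈ X, so 4 ∈ Z ∪ X
4 ∉ Yᶜ and 4 ∈ (Z ∪ X), so 4 ∉ Yᶜ ∩ (Z ∪ X)
4 ∉ (Z \ (X Δ Y)) and 4 ∉ (Yᶜ ∩ (Z ∪ X)), so 4 ∉ (Z \ (X Δ Y)) ∩ (Yᶜ ∩ (Z ∪ X))
4 ∈ Y, so 4 ∉ Yᶜ
4 ∉ ((Z \ (X Δ Y)) ∩ (Yᶜ ∩ (Z ∪ X))) and 4 ∉ Yᶜ, so 4 ∉ ((Z \ (X Δ Y)) ∩ (Yᶜ ∩ (Z ∪ X))) Δ Yᶜ
4 ∈ X and 4 ∉ (((Z \ (X Δ Y)) ∩ (Yᶜ ∩ (Z ∪ X))) Δ Yᶜ), so 4 ∈ X \ (((Z \ (X Δ Y)) ∩ (Yᶜ ∩ (Z ∪ X))) Δ Yᶜ)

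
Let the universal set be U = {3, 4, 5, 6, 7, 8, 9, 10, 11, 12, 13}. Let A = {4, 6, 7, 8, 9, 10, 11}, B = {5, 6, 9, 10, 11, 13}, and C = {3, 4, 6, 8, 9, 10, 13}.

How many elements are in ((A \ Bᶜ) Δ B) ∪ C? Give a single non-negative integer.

8

Bᶜ = {3, 4, 7, 8, 12}
A \ Bᶜ = {6, 9, 10, 11}
(A \ Bᶜ) Δ B = {5, 13}
((A \ Bᶜ) Δ B) ∪ C = {3, 4, 5, 6, 8, 9, 10, 13}
|((A \ Bᶜ) Δ B) ∪ C| = 8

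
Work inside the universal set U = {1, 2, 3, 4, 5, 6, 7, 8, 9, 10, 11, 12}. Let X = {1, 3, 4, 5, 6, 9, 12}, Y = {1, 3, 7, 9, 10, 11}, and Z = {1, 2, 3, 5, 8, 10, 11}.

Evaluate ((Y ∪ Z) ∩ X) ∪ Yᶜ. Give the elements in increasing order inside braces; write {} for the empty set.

{1, 2, 3, 4, 5, 6, 8, 9, 12}

Y ∪ Z = {1, 2, 3, 5, 7, 8, 9, 10, 11}
(Y ∪ Z) ∩ X = {1, 3, 5, 9}
Yᶜ = {2, 4, 5, 6, 8, 12}
((Y ∪ Z) ∩ X) ∪ Yᶜ = {1, 2, 3, 4, 5, 6, 8, 9, 12}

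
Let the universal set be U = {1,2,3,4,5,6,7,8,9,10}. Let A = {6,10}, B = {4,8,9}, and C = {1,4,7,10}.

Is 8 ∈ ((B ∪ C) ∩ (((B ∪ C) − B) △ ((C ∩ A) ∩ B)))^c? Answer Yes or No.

Yes

8 ∈ B and 8 ∉ C, so 8 ∈ B ∪ C
8 ∈ B and 8 ∉ C, so 8 ∈ B ∪ C
8 ∈ (B ∪ C) and 8 ∈ B, so 8 ∉ (B ∪ C) − B
8 ∉ C and 8 ∉ A, so 8 ∉ C ∩ A
8 ∉ (C ∩ A) and 8 ∈ B, so 8 ∉ (C ∩ A) ∩ B
8 ∉ ((B ∪ C) − B) and 8 ∉ ((C ∩ A) ∩ B), so 8 ∉ ((B ∪ C) − B) △ ((C ∩ A) ∩ B)
8 ∈ (B ∪ C) and 8 ∉ (((B ∪ C) − B) △ ((C ∩ A) ∩ B)), so 8 ∉ (B ∪ C) ∩ (((B ∪ C) − B) △ ((C ∩ A) ∩ B))
8 ∈ ((B ∪ C) ∩ (((B ∪ C) − B) △ ((C ∩ A) ∩ B)))^c since 8 ∉ ((B ∪ C) ∩ (((B ∪ C) − B) △ ((C ∩ A) ∩ B)))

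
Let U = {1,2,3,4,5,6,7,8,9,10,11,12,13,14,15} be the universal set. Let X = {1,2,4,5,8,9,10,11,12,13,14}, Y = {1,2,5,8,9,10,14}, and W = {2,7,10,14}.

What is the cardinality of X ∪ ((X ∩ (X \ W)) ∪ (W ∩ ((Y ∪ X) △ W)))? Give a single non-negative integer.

X \ W = {1,4,5,8,9,11,12,13}
X ∩ (X \ W) = {1,4,5,8,9,11,12,13}
Y ∪ X = {1,2,4,5,8,9,10,11,12,13,14}
(Y ∪ X) △ W = {1,4,5,7,8,9,11,12,13}
W ∩ ((Y ∪ X) △ W) = {7}
(X ∩ (X \ W)) ∪ (W ∩ ((Y ∪ X) △ W)) = {1,4,5,7,8,9,11,12,13}
X ∪ ((X ∩ (X \ W)) ∪ (W ∩ ((Y ∪ X) △ W))) = {1,2,4,5,7,8,9,10,11,12,13,14}
|X ∪ ((X ∩ (X \ W)) ∪ (W ∩ ((Y ∪ X) △ W)))| = 12

12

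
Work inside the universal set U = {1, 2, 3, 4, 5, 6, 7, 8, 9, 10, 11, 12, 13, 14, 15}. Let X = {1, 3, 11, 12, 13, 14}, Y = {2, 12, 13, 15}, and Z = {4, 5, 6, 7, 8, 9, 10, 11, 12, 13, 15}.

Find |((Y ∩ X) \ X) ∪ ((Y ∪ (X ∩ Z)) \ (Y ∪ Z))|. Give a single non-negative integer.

0

Y ∩ X = {12, 13}
(Y ∩ X) \ X = {}
X ∩ Z = {11, 12, 13}
Y ∪ (X ∩ Z) = {2, 11, 12, 13, 15}
Y ∪ Z = {2, 4, 5, 6, 7, 8, 9, 10, 11, 12, 13, 15}
(Y ∪ (X ∩ Z)) \ (Y ∪ Z) = {}
((Y ∩ X) \ X) ∪ ((Y ∪ (X ∩ Z)) \ (Y ∪ Z)) = {}
|((Y ∩ X) \ X) ∪ ((Y ∪ (X ∩ Z)) \ (Y ∪ Z))| = 0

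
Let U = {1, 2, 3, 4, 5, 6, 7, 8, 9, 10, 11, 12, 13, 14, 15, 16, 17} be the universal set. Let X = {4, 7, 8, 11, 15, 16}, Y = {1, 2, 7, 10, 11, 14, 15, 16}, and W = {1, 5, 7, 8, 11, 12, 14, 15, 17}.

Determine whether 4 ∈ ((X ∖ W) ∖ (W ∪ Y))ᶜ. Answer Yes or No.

4 ∈ X and 4 ∉ W, so 4 ∈ X ∖ W
4 ∉ W and 4 ∉ Y, so 4 ∉ W ∪ Y
4 ∈ (X ∖ W) and 4 ∉ (W ∪ Y), so 4 ∈ (X ∖ W) ∖ (W ∪ Y)
4 ∉ ((X ∖ W) ∖ (W ∪ Y))ᶜ since 4 ∈ ((X ∖ W) ∖ (W ∪ Y))

No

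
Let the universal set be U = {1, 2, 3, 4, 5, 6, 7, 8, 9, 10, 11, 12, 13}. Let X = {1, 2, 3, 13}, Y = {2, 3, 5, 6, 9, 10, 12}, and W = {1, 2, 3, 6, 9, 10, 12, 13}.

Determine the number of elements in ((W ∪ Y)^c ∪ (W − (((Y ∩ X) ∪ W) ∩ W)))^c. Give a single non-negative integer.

W ∪ Y = {1, 2, 3, 5, 6, 9, 10, 12, 13}
(W ∪ Y)^c = {4, 7, 8, 11}
Y ∩ X = {2, 3}
(Y ∩ X) ∪ W = {1, 2, 3, 6, 9, 10, 12, 13}
((Y ∩ X) ∪ W) ∩ W = {1, 2, 3, 6, 9, 10, 12, 13}
W − (((Y ∩ X) ∪ W) ∩ W) = {}
(W ∪ Y)^c ∪ (W − (((Y ∩ X) ∪ W) ∩ W)) = {4, 7, 8, 11}
((W ∪ Y)^c ∪ (W − (((Y ∩ X) ∪ W) ∩ W)))^c = {1, 2, 3, 5, 6, 9, 10, 12, 13}
|((W ∪ Y)^c ∪ (W − (((Y ∩ X) ∪ W) ∩ W)))^c| = 9

9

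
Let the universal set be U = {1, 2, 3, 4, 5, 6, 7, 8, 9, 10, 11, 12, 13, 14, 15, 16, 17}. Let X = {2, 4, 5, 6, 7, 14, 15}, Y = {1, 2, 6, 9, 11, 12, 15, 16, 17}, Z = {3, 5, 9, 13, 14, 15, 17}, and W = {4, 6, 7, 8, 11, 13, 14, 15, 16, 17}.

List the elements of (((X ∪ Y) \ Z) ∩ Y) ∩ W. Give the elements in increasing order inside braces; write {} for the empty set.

X ∪ Y = {1, 2, 4, 5, 6, 7, 9, 11, 12, 14, 15, 16, 17}
(X ∪ Y) \ Z = {1, 2, 4, 6, 7, 11, 12, 16}
((X ∪ Y) \ Z) ∩ Y = {1, 2, 6, 11, 12, 16}
(((X ∪ Y) \ Z) ∩ Y) ∩ W = {6, 11, 16}

{6, 11, 16}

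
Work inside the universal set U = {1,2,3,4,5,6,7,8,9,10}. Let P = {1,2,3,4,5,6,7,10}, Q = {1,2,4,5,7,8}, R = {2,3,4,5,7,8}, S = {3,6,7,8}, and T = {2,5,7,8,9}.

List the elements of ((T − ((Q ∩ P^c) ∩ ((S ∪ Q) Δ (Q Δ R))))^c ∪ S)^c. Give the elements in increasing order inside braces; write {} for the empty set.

P^c = {8,9}
Q ∩ P^c = {8}
S ∪ Q = {1,2,3,4,5,6,7,8}
Q Δ R = {1,3}
(S ∪ Q) Δ (Q Δ R) = {2,4,5,6,7,8}
(Q ∩ P^c) ∩ ((S ∪ Q) Δ (Q Δ R)) = {8}
T − ((Q ∩ P^c) ∩ ((S ∪ Q) Δ (Q Δ R))) = {2,5,7,9}
(T − ((Q ∩ P^c) ∩ ((S ∪ Q) Δ (Q Δ R))))^c = {1,3,4,6,8,10}
(T − ((Q ∩ P^c) ∩ ((S ∪ Q) Δ (Q Δ R))))^c ∪ S = {1,3,4,6,7,8,10}
((T − ((Q ∩ P^c) ∩ ((S ∪ Q) Δ (Q Δ R))))^c ∪ S)^c = {2,5,9}

{2,5,9}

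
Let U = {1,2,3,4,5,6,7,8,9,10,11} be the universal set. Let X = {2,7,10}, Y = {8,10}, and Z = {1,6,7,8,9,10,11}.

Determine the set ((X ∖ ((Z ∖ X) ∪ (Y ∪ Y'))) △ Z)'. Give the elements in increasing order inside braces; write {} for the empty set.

{2,3,4,5}

Z ∖ X = {1,6,8,9,11}
Y' = {1,2,3,4,5,6,7,9,11}
Y ∪ Y' = {1,2,3,4,5,6,7,8,9,10,11}
(Z ∖ X) ∪ (Y ∪ Y') = {1,2,3,4,5,6,7,8,9,10,11}
X ∖ ((Z ∖ X) ∪ (Y ∪ Y')) = {}
(X ∖ ((Z ∖ X) ∪ (Y ∪ Y'))) △ Z = {1,6,7,8,9,10,11}
((X ∖ ((Z ∖ X) ∪ (Y ∪ Y'))) △ Z)' = {2,3,4,5}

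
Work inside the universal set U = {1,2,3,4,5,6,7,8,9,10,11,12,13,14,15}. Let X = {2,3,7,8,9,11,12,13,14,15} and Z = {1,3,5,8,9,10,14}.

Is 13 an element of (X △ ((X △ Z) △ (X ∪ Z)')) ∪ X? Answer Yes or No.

13 ∈ X and 13 ∉ Z, so 13 ∈ X △ Z
13 ∈ X and 13 ∉ Z, so 13 ∈ X ∪ Z
13 ∉ (X ∪ Z)' since 13 ∈ (X ∪ Z)
13 ∈ (X △ Z) and 13 ∉ (X ∪ Z)', so 13 ∈ (X △ Z) △ (X ∪ Z)'
13 ∈ X and 13 ∈ ((X △ Z) △ (X ∪ Z)'), so 13 ∉ X △ ((X △ Z) △ (X ∪ Z)')
13 ∉ (X △ ((X △ Z) △ (X ∪ Z)')) and 13 ∈ X, so 13 ∈ (X △ ((X △ Z) △ (X ∪ Z)')) ∪ X

Yes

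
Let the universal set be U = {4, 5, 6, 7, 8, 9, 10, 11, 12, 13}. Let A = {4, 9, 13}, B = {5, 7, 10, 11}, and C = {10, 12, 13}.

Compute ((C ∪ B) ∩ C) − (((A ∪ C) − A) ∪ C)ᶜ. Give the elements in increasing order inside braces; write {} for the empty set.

C ∪ B = {5, 7, 10, 11, 12, 13}
(C ∪ B) ∩ C = {10, 12, 13}
A ∪ C = {4, 9, 10, 12, 13}
(A ∪ C) − A = {10, 12}
((A ∪ C) − A) ∪ C = {10, 12, 13}
(((A ∪ C) − A) ∪ C)ᶜ = {4, 5, 6, 7, 8, 9, 11}
((C ∪ B) ∩ C) − (((A ∪ C) − A) ∪ C)ᶜ = {10, 12, 13}

{10, 12, 13}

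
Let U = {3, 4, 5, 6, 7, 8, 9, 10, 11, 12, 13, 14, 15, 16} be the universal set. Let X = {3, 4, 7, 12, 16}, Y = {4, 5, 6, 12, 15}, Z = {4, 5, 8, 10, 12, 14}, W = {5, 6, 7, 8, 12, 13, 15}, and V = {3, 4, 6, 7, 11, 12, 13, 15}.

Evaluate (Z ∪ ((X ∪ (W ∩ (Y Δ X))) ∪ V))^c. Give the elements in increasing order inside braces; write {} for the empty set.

Y Δ X = {3, 5, 6, 7, 15, 16}
W ∩ (Y Δ X) = {5, 6, 7, 15}
X ∪ (W ∩ (Y Δ X)) = {3, 4, 5, 6, 7, 12, 15, 16}
(X ∪ (W ∩ (Y Δ X))) ∪ V = {3, 4, 5, 6, 7, 11, 12, 13, 15, 16}
Z ∪ ((X ∪ (W ∩ (Y Δ X))) ∪ V) = {3, 4, 5, 6, 7, 8, 10, 11, 12, 13, 14, 15, 16}
(Z ∪ ((X ∪ (W ∩ (Y Δ X))) ∪ V))^c = {9}

{9}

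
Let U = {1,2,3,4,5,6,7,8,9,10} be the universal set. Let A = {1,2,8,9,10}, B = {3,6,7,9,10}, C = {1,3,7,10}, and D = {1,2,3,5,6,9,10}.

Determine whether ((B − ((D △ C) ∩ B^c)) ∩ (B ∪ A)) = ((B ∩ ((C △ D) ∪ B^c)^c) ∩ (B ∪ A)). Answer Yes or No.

No

D △ C = {2,5,6,7,9}
B^c = {1,2,4,5,8}
(D △ C) ∩ B^c = {2,5}
B − ((D △ C) ∩ B^c) = {3,6,7,9,10}
B ∪ A = {1,2,3,6,7,8,9,10}
(B − ((D △ C) ∩ B^c)) ∩ (B ∪ A) = {3,6,7,9,10}
C △ D = {2,5,6,7,9}
(C △ D) ∪ B^c = {1,2,4,5,6,7,8,9}
((C △ D) ∪ B^c)^c = {3,10}
B ∩ ((C △ D) ∪ B^c)^c = {3,10}
(B ∩ ((C △ D) ∪ B^c)^c) ∩ (B ∪ A) = {3,10}
6 ∈ (B − ((D △ C) ∩ B^c)) ∩ (B ∪ A) but 6 ∉ (B ∩ ((C △ D) ∪ B^c)^c) ∩ (B ∪ A), so they differ.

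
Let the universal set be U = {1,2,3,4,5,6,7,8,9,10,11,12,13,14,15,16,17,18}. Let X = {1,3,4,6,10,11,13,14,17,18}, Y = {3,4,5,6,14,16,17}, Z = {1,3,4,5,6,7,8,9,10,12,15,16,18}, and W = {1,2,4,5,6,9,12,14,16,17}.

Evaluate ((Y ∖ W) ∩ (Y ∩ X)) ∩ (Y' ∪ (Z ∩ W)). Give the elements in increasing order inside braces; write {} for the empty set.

{}

Y ∖ W = {3}
Y ∩ X = {3,4,6,14,17}
(Y ∖ W) ∩ (Y ∩ X) = {3}
Y' = {1,2,7,8,9,10,11,12,13,15,18}
Z ∩ W = {1,4,5,6,9,12,16}
Y' ∪ (Z ∩ W) = {1,2,4,5,6,7,8,9,10,11,12,13,15,16,18}
((Y ∖ W) ∩ (Y ∩ X)) ∩ (Y' ∪ (Z ∩ W)) = {}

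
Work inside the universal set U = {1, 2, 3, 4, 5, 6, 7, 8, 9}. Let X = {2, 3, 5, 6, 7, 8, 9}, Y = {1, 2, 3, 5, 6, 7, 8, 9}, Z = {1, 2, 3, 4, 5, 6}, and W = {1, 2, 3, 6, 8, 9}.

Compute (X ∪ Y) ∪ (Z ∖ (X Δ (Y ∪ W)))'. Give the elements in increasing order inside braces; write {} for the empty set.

X ∪ Y = {1, 2, 3, 5, 6, 7, 8, 9}
Y ∪ W = {1, 2, 3, 5, 6, 7, 8, 9}
X Δ (Y ∪ W) = {1}
Z ∖ (X Δ (Y ∪ W)) = {2, 3, 4, 5, 6}
(Z ∖ (X Δ (Y ∪ W)))' = {1, 7, 8, 9}
(X ∪ Y) ∪ (Z ∖ (X Δ (Y ∪ W)))' = {1, 2, 3, 5, 6, 7, 8, 9}

{1, 2, 3, 5, 6, 7, 8, 9}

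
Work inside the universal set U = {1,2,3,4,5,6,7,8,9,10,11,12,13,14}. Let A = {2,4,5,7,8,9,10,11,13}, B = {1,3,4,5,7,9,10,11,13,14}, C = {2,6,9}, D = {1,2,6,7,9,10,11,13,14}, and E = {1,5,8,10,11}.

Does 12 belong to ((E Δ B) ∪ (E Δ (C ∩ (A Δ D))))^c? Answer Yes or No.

12 ∉ E and 12 ∉ B, so 12 ∉ E Δ B
12 ∉ A and 12 ∉ D, so 12 ∉ A Δ D
12 ∉ C and 12 ∉ (A Δ D), so 12 ∉ C ∩ (A Δ D)
12 ∉ E and 12 ∉ (C ∩ (A Δ D)), so 12 ∉ E Δ (C ∩ (A Δ D))
12 ∉ (E Δ B) and 12 ∉ (E Δ (C ∩ (A Δ D))), so 12 ∉ (E Δ B) ∪ (E Δ (C ∩ (A Δ D)))
12 ∈ ((E Δ B) ∪ (E Δ (C ∩ (A Δ D))))^c since 12 ∉ ((E Δ B) ∪ (E Δ (C ∩ (A Δ D))))

Yes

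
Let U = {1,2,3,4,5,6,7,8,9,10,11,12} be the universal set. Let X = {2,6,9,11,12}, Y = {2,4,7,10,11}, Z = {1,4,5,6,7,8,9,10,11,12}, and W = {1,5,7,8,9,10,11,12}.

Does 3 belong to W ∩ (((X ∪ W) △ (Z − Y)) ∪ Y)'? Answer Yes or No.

3 ∉ X and 3 ∉ W, so 3 ∉ X ∪ W
3 ∉ Z and 3 ∉ Y, so 3 ∉ Z − Y
3 ∉ (X ∪ W) and 3 ∉ (Z − Y), so 3 ∉ (X ∪ W) △ (Z − Y)
3 ∉ ((X ∪ W) △ (Z − Y)) and 3 ∉ Y, so 3 ∉ ((X ∪ W) △ (Z − Y)) ∪ Y
3 ∈ (((X ∪ W) △ (Z − Y)) ∪ Y)' since 3 ∉ (((X ∪ W) △ (Z − Y)) ∪ Y)
3 ∉ W and 3 ∈ (((X ∪ W) △ (Z − Y)) ∪ Y)', so 3 ∉ W ∩ (((X ∪ W) △ (Z − Y)) ∪ Y)'

No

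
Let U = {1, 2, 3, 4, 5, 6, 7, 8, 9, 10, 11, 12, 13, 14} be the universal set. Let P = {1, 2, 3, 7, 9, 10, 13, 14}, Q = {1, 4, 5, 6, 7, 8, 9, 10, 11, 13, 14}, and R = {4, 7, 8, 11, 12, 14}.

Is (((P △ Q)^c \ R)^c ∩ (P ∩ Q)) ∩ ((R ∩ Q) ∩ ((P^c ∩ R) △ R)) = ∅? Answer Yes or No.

No

P △ Q = {2, 3, 4, 5, 6, 8, 11}
(P △ Q)^c = {1, 7, 9, 10, 12, 13, 14}
(P △ Q)^c \ R = {1, 9, 10, 13}
((P △ Q)^c \ R)^c = {2, 3, 4, 5, 6, 7, 8, 11, 12, 14}
P ∩ Q = {1, 7, 9, 10, 13, 14}
((P △ Q)^c \ R)^c ∩ (P ∩ Q) = {7, 14}
R ∩ Q = {4, 7, 8, 11, 14}
P^c = {4, 5, 6, 8, 11, 12}
P^c ∩ R = {4, 8, 11, 12}
(P^c ∩ R) △ R = {7, 14}
(R ∩ Q) ∩ ((P^c ∩ R) △ R) = {7, 14}
7 lies in both, so they are not disjoint.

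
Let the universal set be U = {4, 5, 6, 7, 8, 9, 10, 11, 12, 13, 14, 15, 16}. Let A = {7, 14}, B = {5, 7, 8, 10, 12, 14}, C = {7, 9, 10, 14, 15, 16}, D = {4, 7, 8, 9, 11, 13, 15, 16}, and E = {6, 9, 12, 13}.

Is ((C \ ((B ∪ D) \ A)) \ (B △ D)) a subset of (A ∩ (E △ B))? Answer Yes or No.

Yes

B ∪ D = {4, 5, 7, 8, 9, 10, 11, 12, 13, 14, 15, 16}
(B ∪ D) \ A = {4, 5, 8, 9, 10, 11, 12, 13, 15, 16}
C \ ((B ∪ D) \ A) = {7, 14}
B △ D = {4, 5, 9, 10, 11, 12, 13, 14, 15, 16}
(C \ ((B ∪ D) \ A)) \ (B △ D) = {7}
E △ B = {5, 6, 7, 8, 9, 10, 13, 14}
A ∩ (E △ B) = {7, 14}
Every element of {7} is in {7, 14}, so (C \ ((B ∪ D) \ A)) \ (B △ D) ⊆ A ∩ (E △ B).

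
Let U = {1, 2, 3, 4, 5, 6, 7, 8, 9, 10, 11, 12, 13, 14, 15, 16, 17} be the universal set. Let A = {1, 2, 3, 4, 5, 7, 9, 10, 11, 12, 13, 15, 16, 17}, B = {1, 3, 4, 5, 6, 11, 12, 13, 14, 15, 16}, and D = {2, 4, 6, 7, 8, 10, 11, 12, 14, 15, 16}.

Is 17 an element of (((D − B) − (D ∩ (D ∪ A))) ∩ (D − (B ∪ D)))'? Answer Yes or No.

17 ∉ D and 17 ∉ B, so 17 ∉ D − B
17 ∉ D and 17 ∈ A, so 17 ∈ D ∪ A
17 ∉ D and 17 ∈ (D ∪ A), so 17 ∉ D ∩ (D ∪ A)
17 ∉ (D − B) and 17 ∉ (D ∩ (D ∪ A)), so 17 ∉ (D − B) − (D ∩ (D ∪ A))
17 ∉ B and 17 ∉ D, so 17 ∉ B ∪ D
17 ∉ D and 17 ∉ (B ∪ D), so 17 ∉ D − (B ∪ D)
17 ∉ ((D − B) − (D ∩ (D ∪ A))) and 17 ∉ (D − (B ∪ D)), so 17 ∉ ((D − B) − (D ∩ (D ∪ A))) ∩ (D − (B ∪ D))
17 ∈ (((D − B) − (D ∩ (D ∪ A))) ∩ (D − (B ∪ D)))' since 17 ∉ (((D − B) − (D ∩ (D ∪ A))) ∩ (D − (B ∪ D)))

Yes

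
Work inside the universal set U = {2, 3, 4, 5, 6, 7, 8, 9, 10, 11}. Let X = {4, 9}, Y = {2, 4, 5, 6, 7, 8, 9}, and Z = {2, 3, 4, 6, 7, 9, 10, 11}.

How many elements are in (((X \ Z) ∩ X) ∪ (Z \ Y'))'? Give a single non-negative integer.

5

X \ Z = {}
(X \ Z) ∩ X = {}
Y' = {3, 10, 11}
Z \ Y' = {2, 4, 6, 7, 9}
((X \ Z) ∩ X) ∪ (Z \ Y') = {2, 4, 6, 7, 9}
(((X \ Z) ∩ X) ∪ (Z \ Y'))' = {3, 5, 8, 10, 11}
|(((X \ Z) ∩ X) ∪ (Z \ Y'))'| = 5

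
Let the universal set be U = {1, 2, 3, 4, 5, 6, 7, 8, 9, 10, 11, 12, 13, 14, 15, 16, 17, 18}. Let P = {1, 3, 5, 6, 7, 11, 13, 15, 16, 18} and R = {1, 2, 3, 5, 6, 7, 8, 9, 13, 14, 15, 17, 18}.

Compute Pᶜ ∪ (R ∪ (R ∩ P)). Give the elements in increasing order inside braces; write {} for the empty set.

Pᶜ = {2, 4, 8, 9, 10, 12, 14, 17}
R ∩ P = {1, 3, 5, 6, 7, 13, 15, 18}
R ∪ (R ∩ P) = {1, 2, 3, 5, 6, 7, 8, 9, 13, 14, 15, 17, 18}
Pᶜ ∪ (R ∪ (R ∩ P)) = {1, 2, 3, 4, 5, 6, 7, 8, 9, 10, 12, 13, 14, 15, 17, 18}

{1, 2, 3, 4, 5, 6, 7, 8, 9, 10, 12, 13, 14, 15, 17, 18}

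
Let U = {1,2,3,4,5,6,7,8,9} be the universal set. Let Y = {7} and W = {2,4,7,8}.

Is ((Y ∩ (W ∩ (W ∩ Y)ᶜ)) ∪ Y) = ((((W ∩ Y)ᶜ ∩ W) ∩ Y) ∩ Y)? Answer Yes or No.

W ∩ Y = {7}
(W ∩ Y)ᶜ = {1,2,3,4,5,6,8,9}
W ∩ (W ∩ Y)ᶜ = {2,4,8}
Y ∩ (W ∩ (W ∩ Y)ᶜ) = {}
(Y ∩ (W ∩ (W ∩ Y)ᶜ)) ∪ Y = {7}
(W ∩ Y)ᶜ ∩ W = {2,4,8}
((W ∩ Y)ᶜ ∩ W) ∩ Y = {}
(((W ∩ Y)ᶜ ∩ W) ∩ Y) ∩ Y = {}
7 ∈ (Y ∩ (W ∩ (W ∩ Y)ᶜ)) ∪ Y but 7 ∉ (((W ∩ Y)ᶜ ∩ W) ∩ Y) ∩ Y, so they differ.

No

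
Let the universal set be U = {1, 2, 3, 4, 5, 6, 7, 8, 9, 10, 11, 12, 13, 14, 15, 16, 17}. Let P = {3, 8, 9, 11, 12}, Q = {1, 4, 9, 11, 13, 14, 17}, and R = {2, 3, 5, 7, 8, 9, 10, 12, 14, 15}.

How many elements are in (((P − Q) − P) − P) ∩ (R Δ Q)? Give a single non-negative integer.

0

P − Q = {3, 8, 12}
(P − Q) − P = {}
((P − Q) − P) − P = {}
R Δ Q = {1, 2, 3, 4, 5, 7, 8, 10, 11, 12, 13, 15, 17}
(((P − Q) − P) − P) ∩ (R Δ Q) = {}
|(((P − Q) − P) − P) ∩ (R Δ Q)| = 0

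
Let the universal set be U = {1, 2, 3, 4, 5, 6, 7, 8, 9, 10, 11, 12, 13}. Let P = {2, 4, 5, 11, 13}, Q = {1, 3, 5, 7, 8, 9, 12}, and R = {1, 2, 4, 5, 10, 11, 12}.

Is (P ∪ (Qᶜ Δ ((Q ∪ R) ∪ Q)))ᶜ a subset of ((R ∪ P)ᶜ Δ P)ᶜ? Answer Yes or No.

Qᶜ = {2, 4, 6, 10, 11, 13}
Q ∪ R = {1, 2, 3, 4, 5, 7, 8, 9, 10, 11, 12}
(Q ∪ R) ∪ Q = {1, 2, 3, 4, 5, 7, 8, 9, 10, 11, 12}
Qᶜ Δ ((Q ∪ R) ∪ Q) = {1, 3, 5, 6, 7, 8, 9, 12, 13}
P ∪ (Qᶜ Δ ((Q ∪ R) ∪ Q)) = {1, 2, 3, 4, 5, 6, 7, 8, 9, 11, 12, 13}
(P ∪ (Qᶜ Δ ((Q ∪ R) ∪ Q)))ᶜ = {10}
R ∪ P = {1, 2, 4, 5, 10, 11, 12, 13}
(R ∪ P)ᶜ = {3, 6, 7, 8, 9}
(R ∪ P)ᶜ Δ P = {2, 3, 4, 5, 6, 7, 8, 9, 11, 13}
((R ∪ P)ᶜ Δ P)ᶜ = {1, 10, 12}
Every element of {10} is in {1, 10, 12}, so (P ∪ (Qᶜ Δ ((Q ∪ R) ∪ Q)))ᶜ ⊆ ((R ∪ P)ᶜ Δ P)ᶜ.

Yes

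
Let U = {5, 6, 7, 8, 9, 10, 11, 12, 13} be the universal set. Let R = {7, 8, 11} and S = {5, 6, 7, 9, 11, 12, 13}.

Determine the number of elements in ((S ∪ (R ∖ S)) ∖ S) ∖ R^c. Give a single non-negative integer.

R ∖ S = {8}
S ∪ (R ∖ S) = {5, 6, 7, 8, 9, 11, 12, 13}
(S ∪ (R ∖ S)) ∖ S = {8}
R^c = {5, 6, 9, 10, 12, 13}
((S ∪ (R ∖ S)) ∖ S) ∖ R^c = {8}
|((S ∪ (R ∖ S)) ∖ S) ∖ R^c| = 1

1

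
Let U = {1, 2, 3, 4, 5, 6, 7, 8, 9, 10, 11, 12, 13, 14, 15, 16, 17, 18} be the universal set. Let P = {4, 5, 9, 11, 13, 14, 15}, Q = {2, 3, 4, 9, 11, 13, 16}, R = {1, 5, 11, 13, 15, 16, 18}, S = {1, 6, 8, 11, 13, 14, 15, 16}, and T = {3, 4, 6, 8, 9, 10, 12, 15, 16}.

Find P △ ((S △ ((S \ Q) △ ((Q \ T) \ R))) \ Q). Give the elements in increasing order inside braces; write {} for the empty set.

{4, 5, 9, 11, 13, 14, 15}

S \ Q = {1, 6, 8, 14, 15}
Q \ T = {2, 11, 13}
(Q \ T) \ R = {2}
(S \ Q) △ ((Q \ T) \ R) = {1, 2, 6, 8, 14, 15}
S △ ((S \ Q) △ ((Q \ T) \ R)) = {2, 11, 13, 16}
(S △ ((S \ Q) △ ((Q \ T) \ R))) \ Q = {}
P △ ((S △ ((S \ Q) △ ((Q \ T) \ R))) \ Q) = {4, 5, 9, 11, 13, 14, 15}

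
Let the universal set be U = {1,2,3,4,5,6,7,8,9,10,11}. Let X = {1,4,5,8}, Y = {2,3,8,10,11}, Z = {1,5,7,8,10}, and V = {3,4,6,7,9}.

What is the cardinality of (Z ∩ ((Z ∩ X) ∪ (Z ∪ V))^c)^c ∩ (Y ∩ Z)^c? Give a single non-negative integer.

Z ∩ X = {1,5,8}
Z ∪ V = {1,3,4,5,6,7,8,9,10}
(Z ∩ X) ∪ (Z ∪ V) = {1,3,4,5,6,7,8,9,10}
((Z ∩ X) ∪ (Z ∪ V))^c = {2,11}
Z ∩ ((Z ∩ X) ∪ (Z ∪ V))^c = {}
(Z ∩ ((Z ∩ X) ∪ (Z ∪ V))^c)^c = {1,2,3,4,5,6,7,8,9,10,11}
Y ∩ Z = {8,10}
(Y ∩ Z)^c = {1,2,3,4,5,6,7,9,11}
(Z ∩ ((Z ∩ X) ∪ (Z ∪ V))^c)^c ∩ (Y ∩ Z)^c = {1,2,3,4,5,6,7,9,11}
|(Z ∩ ((Z ∩ X) ∪ (Z ∪ V))^c)^c ∩ (Y ∩ Z)^c| = 9

9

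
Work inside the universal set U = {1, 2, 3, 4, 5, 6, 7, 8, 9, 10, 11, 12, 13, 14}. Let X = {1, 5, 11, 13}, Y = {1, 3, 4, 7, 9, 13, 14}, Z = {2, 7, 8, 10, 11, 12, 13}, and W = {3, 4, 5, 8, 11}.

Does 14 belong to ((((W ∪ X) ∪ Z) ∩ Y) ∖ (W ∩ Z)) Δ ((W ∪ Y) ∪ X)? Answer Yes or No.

Yes

14 ∉ W and 14 ∉ X, so 14 ∉ W ∪ X
14 ∉ (W ∪ X) and 14 ∉ Z, so 14 ∉ (W ∪ X) ∪ Z
14 ∉ ((W ∪ X) ∪ Z) and 14 ∈ Y, so 14 ∉ ((W ∪ X) ∪ Z) ∩ Y
14 ∉ W and 14 ∉ Z, so 14 ∉ W ∩ Z
14 ∉ (((W ∪ X) ∪ Z) ∩ Y) and 14 ∉ (W ∩ Z), so 14 ∉ (((W ∪ X) ∪ Z) ∩ Y) ∖ (W ∩ Z)
14 ∉ W and 14 ∈ Y, so 14 ∈ W ∪ Y
14 ∈ (W ∪ Y) and 14 ∉ X, so 14 ∈ (W ∪ Y) ∪ X
14 ∉ ((((W ∪ X) ∪ Z) ∩ Y) ∖ (W ∩ Z)) and 14 ∈ ((W ∪ Y) ∪ X), so 14 ∈ ((((W ∪ X) ∪ Z) ∩ Y) ∖ (W ∩ Z)) Δ ((W ∪ Y) ∪ X)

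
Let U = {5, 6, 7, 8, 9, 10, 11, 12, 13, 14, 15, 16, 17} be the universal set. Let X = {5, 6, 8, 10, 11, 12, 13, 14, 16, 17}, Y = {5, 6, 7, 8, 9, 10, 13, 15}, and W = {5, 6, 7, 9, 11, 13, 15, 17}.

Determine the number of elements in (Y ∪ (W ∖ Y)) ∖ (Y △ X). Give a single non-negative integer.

5

W ∖ Y = {11, 17}
Y ∪ (W ∖ Y) = {5, 6, 7, 8, 9, 10, 11, 13, 15, 17}
Y △ X = {7, 9, 11, 12, 14, 15, 16, 17}
(Y ∪ (W ∖ Y)) ∖ (Y △ X) = {5, 6, 8, 10, 13}
|(Y ∪ (W ∖ Y)) ∖ (Y △ X)| = 5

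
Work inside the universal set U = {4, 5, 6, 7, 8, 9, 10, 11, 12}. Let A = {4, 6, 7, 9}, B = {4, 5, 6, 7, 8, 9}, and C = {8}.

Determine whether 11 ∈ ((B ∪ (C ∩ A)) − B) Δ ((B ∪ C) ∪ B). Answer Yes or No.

No

11 ∉ C and 11 ∉ A, so 11 ∉ C ∩ A
11 ∉ B and 11 ∉ (C ∩ A), so 11 ∉ B ∪ (C ∩ A)
11 ∉ (B ∪ (C ∩ A)) and 11 ∉ B, so 11 ∉ (B ∪ (C ∩ A)) − B
11 ∉ B and 11 ∉ C, so 11 ∉ B ∪ C
11 ∉ (B ∪ C) and 11 ∉ B, so 11 ∉ (B ∪ C) ∪ B
11 ∉ ((B ∪ (C ∩ A)) − B) and 11 ∉ ((B ∪ C) ∪ B), so 11 ∉ ((B ∪ (C ∩ A)) − B) Δ ((B ∪ C) ∪ B)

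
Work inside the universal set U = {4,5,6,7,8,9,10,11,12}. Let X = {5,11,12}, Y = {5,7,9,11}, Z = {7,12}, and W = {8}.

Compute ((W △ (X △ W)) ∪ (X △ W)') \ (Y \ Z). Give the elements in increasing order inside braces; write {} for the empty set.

X △ W = {5,8,11,12}
W △ (X △ W) = {5,11,12}
(X △ W)' = {4,6,7,9,10}
(W △ (X △ W)) ∪ (X △ W)' = {4,5,6,7,9,10,11,12}
Y \ Z = {5,9,11}
((W △ (X △ W)) ∪ (X △ W)') \ (Y \ Z) = {4,6,7,10,12}

{4,6,7,10,12}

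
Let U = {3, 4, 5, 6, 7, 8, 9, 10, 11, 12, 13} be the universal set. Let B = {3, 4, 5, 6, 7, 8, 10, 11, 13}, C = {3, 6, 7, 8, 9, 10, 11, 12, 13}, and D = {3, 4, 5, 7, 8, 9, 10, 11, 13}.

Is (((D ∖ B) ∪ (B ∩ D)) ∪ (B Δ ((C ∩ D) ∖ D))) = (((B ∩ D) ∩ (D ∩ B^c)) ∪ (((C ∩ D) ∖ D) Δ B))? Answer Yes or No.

D ∖ B = {9}
B ∩ D = {3, 4, 5, 7, 8, 10, 11, 13}
(D ∖ B) ∪ (B ∩ D) = {3, 4, 5, 7, 8, 9, 10, 11, 13}
C ∩ D = {3, 7, 8, 9, 10, 11, 13}
(C ∩ D) ∖ D = {}
B Δ ((C ∩ D) ∖ D) = {3, 4, 5, 6, 7, 8, 10, 11, 13}
((D ∖ B) ∪ (B ∩ D)) ∪ (B Δ ((C ∩ D) ∖ D)) = {3, 4, 5, 6, 7, 8, 9, 10, 11, 13}
B^c = {9, 12}
D ∩ B^c = {9}
(B ∩ D) ∩ (D ∩ B^c) = {}
((C ∩ D) ∖ D) Δ B = {3, 4, 5, 6, 7, 8, 10, 11, 13}
((B ∩ D) ∩ (D ∩ B^c)) ∪ (((C ∩ D) ∖ D) Δ B) = {3, 4, 5, 6, 7, 8, 10, 11, 13}
9 ∈ ((D ∖ B) ∪ (B ∩ D)) ∪ (B Δ ((C ∩ D) ∖ D)) but 9 ∉ ((B ∩ D) ∩ (D ∩ B^c)) ∪ (((C ∩ D) ∖ D) Δ B), so they differ.

No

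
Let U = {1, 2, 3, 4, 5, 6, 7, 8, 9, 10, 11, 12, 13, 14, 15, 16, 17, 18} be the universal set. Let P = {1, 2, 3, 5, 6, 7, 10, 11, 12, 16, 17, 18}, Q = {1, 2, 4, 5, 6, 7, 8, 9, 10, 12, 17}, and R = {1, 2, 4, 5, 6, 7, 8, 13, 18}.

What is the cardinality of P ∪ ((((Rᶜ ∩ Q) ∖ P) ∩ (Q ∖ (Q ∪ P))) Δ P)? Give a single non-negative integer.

Rᶜ = {3, 9, 10, 11, 12, 14, 15, 16, 17}
Rᶜ ∩ Q = {9, 10, 12, 17}
(Rᶜ ∩ Q) ∖ P = {9}
Q ∪ P = {1, 2, 3, 4, 5, 6, 7, 8, 9, 10, 11, 12, 16, 17, 18}
Q ∖ (Q ∪ P) = {}
((Rᶜ ∩ Q) ∖ P) ∩ (Q ∖ (Q ∪ P)) = {}
(((Rᶜ ∩ Q) ∖ P) ∩ (Q ∖ (Q ∪ P))) Δ P = {1, 2, 3, 5, 6, 7, 10, 11, 12, 16, 17, 18}
P ∪ ((((Rᶜ ∩ Q) ∖ P) ∩ (Q ∖ (Q ∪ P))) Δ P) = {1, 2, 3, 5, 6, 7, 10, 11, 12, 16, 17, 18}
|P ∪ ((((Rᶜ ∩ Q) ∖ P) ∩ (Q ∖ (Q ∪ P))) Δ P)| = 12

12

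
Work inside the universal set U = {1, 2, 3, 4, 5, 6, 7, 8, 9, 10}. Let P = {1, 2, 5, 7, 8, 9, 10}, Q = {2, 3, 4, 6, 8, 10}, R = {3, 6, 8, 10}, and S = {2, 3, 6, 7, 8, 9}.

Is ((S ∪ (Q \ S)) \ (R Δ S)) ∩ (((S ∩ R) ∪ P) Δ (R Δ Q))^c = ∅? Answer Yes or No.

Q \ S = {4, 10}
S ∪ (Q \ S) = {2, 3, 4, 6, 7, 8, 9, 10}
R Δ S = {2, 7, 9, 10}
(S ∪ (Q \ S)) \ (R Δ S) = {3, 4, 6, 8}
S ∩ R = {3, 6, 8}
(S ∩ R) ∪ P = {1, 2, 3, 5, 6, 7, 8, 9, 10}
R Δ Q = {2, 4}
((S ∩ R) ∪ P) Δ (R Δ Q) = {1, 3, 4, 5, 6, 7, 8, 9, 10}
(((S ∩ R) ∪ P) Δ (R Δ Q))^c = {2}
{3, 4, 6, 8} and {2} share no elements.

Yes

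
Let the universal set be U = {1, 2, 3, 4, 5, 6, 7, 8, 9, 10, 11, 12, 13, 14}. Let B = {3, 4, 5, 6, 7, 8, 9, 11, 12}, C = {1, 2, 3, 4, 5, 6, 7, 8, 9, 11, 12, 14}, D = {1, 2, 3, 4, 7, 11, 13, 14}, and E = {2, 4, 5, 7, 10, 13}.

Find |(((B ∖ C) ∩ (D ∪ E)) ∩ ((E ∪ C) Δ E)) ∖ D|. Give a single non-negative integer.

0

B ∖ C = {}
D ∪ E = {1, 2, 3, 4, 5, 7, 10, 11, 13, 14}
(B ∖ C) ∩ (D ∪ E) = {}
E ∪ C = {1, 2, 3, 4, 5, 6, 7, 8, 9, 10, 11, 12, 13, 14}
(E ∪ C) Δ E = {1, 3, 6, 8, 9, 11, 12, 14}
((B ∖ C) ∩ (D ∪ E)) ∩ ((E ∪ C) Δ E) = {}
(((B ∖ C) ∩ (D ∪ E)) ∩ ((E ∪ C) Δ E)) ∖ D = {}
|(((B ∖ C) ∩ (D ∪ E)) ∩ ((E ∪ C) Δ E)) ∖ D| = 0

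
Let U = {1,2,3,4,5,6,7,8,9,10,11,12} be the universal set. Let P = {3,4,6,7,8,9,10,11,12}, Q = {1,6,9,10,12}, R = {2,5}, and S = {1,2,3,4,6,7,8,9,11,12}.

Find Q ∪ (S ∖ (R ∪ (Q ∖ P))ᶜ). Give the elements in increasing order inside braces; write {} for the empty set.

{1,2,6,9,10,12}

Q ∖ P = {1}
R ∪ (Q ∖ P) = {1,2,5}
(R ∪ (Q ∖ P))ᶜ = {3,4,6,7,8,9,10,11,12}
S ∖ (R ∪ (Q ∖ P))ᶜ = {1,2}
Q ∪ (S ∖ (R ∪ (Q ∖ P))ᶜ) = {1,2,6,9,10,12}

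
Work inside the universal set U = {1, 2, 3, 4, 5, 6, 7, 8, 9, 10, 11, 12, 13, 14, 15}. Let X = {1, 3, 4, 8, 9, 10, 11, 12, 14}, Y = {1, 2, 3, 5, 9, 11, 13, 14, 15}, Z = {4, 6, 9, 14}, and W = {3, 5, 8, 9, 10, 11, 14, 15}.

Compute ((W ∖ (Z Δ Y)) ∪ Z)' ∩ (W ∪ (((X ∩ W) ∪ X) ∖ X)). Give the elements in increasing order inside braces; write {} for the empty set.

Z Δ Y = {1, 2, 3, 4, 5, 6, 11, 13, 15}
W ∖ (Z Δ Y) = {8, 9, 10, 14}
(W ∖ (Z Δ Y)) ∪ Z = {4, 6, 8, 9, 10, 14}
((W ∖ (Z Δ Y)) ∪ Z)' = {1, 2, 3, 5, 7, 11, 12, 13, 15}
X ∩ W = {3, 8, 9, 10, 11, 14}
(X ∩ W) ∪ X = {1, 3, 4, 8, 9, 10, 11, 12, 14}
((X ∩ W) ∪ X) ∖ X = {}
W ∪ (((X ∩ W) ∪ X) ∖ X) = {3, 5, 8, 9, 10, 11, 14, 15}
((W ∖ (Z Δ Y)) ∪ Z)' ∩ (W ∪ (((X ∩ W) ∪ X) ∖ X)) = {3, 5, 11, 15}

{3, 5, 11, 15}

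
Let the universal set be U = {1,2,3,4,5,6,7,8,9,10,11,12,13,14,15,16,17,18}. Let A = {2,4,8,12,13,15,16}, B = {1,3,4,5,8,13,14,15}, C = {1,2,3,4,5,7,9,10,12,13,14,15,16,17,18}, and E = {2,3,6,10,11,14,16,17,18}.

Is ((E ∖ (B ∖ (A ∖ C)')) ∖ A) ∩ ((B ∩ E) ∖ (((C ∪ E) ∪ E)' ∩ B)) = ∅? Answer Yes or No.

No

A ∖ C = {8}
(A ∖ C)' = {1,2,3,4,5,6,7,9,10,11,12,13,14,15,16,17,18}
B ∖ (A ∖ C)' = {8}
E ∖ (B ∖ (A ∖ C)') = {2,3,6,10,11,14,16,17,18}
(E ∖ (B ∖ (A ∖ C)')) ∖ A = {3,6,10,11,14,17,18}
B ∩ E = {3,14}
C ∪ E = {1,2,3,4,5,6,7,9,10,11,12,13,14,15,16,17,18}
(C ∪ E) ∪ E = {1,2,3,4,5,6,7,9,10,11,12,13,14,15,16,17,18}
((C ∪ E) ∪ E)' = {8}
((C ∪ E) ∪ E)' ∩ B = {8}
(B ∩ E) ∖ (((C ∪ E) ∪ E)' ∩ B) = {3,14}
3 lies in both, so they are not disjoint.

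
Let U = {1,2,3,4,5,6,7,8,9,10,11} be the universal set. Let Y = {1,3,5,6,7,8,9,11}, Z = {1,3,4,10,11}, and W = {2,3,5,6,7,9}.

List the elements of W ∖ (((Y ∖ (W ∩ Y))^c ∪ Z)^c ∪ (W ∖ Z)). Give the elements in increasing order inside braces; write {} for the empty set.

{3}

W ∩ Y = {3,5,6,7,9}
Y ∖ (W ∩ Y) = {1,8,11}
(Y ∖ (W ∩ Y))^c = {2,3,4,5,6,7,9,10}
(Y ∖ (W ∩ Y))^c ∪ Z = {1,2,3,4,5,6,7,9,10,11}
((Y ∖ (W ∩ Y))^c ∪ Z)^c = {8}
W ∖ Z = {2,5,6,7,9}
((Y ∖ (W ∩ Y))^c ∪ Z)^c ∪ (W ∖ Z) = {2,5,6,7,8,9}
W ∖ (((Y ∖ (W ∩ Y))^c ∪ Z)^c ∪ (W ∖ Z)) = {3}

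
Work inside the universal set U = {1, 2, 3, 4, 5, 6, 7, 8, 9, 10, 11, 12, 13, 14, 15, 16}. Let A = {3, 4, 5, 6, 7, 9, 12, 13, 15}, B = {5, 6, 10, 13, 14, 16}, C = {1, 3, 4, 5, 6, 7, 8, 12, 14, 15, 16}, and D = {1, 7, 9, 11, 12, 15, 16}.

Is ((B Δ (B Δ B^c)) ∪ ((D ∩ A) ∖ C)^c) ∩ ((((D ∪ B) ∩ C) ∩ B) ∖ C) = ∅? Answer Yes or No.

Yes

B^c = {1, 2, 3, 4, 7, 8, 9, 11, 12, 15}
B Δ B^c = {1, 2, 3, 4, 5, 6, 7, 8, 9, 10, 11, 12, 13, 14, 15, 16}
B Δ (B Δ B^c) = {1, 2, 3, 4, 7, 8, 9, 11, 12, 15}
D ∩ A = {7, 9, 12, 15}
(D ∩ A) ∖ C = {9}
((D ∩ A) ∖ C)^c = {1, 2, 3, 4, 5, 6, 7, 8, 10, 11, 12, 13, 14, 15, 16}
(B Δ (B Δ B^c)) ∪ ((D ∩ A) ∖ C)^c = {1, 2, 3, 4, 5, 6, 7, 8, 9, 10, 11, 12, 13, 14, 15, 16}
D ∪ B = {1, 5, 6, 7, 9, 10, 11, 12, 13, 14, 15, 16}
(D ∪ B) ∩ C = {1, 5, 6, 7, 12, 14, 15, 16}
((D ∪ B) ∩ C) ∩ B = {5, 6, 14, 16}
(((D ∪ B) ∩ C) ∩ B) ∖ C = {}
{1, 2, 3, 4, 5, 6, 7, 8, 9, 10, 11, 12, 13, 14, 15, 16} and {} share no elements.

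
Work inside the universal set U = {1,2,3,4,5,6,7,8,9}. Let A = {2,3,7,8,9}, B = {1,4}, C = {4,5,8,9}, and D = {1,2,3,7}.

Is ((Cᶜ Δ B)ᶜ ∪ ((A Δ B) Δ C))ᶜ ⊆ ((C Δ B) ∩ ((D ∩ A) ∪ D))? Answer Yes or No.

No

Cᶜ = {1,2,3,6,7}
Cᶜ Δ B = {2,3,4,6,7}
(Cᶜ Δ B)ᶜ = {1,5,8,9}
A Δ B = {1,2,3,4,7,8,9}
(A Δ B) Δ C = {1,2,3,5,7}
(Cᶜ Δ B)ᶜ ∪ ((A Δ B) Δ C) = {1,2,3,5,7,8,9}
((Cᶜ Δ B)ᶜ ∪ ((A Δ B) Δ C))ᶜ = {4,6}
C Δ B = {1,5,8,9}
D ∩ A = {2,3,7}
(D ∩ A) ∪ D = {1,2,3,7}
(C Δ B) ∩ ((D ∩ A) ∪ D) = {1}
4 ∈ ((Cᶜ Δ B)ᶜ ∪ ((A Δ B) Δ C))ᶜ but 4 ∉ (C Δ B) ∩ ((D ∩ A) ∪ D), so the inclusion fails.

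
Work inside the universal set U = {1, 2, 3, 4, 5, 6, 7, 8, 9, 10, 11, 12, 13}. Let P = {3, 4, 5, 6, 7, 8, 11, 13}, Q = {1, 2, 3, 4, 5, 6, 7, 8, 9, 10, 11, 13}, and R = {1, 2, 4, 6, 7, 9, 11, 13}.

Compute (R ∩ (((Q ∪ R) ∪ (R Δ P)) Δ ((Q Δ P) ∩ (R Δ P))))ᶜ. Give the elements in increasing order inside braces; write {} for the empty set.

{1, 2, 3, 5, 8, 9, 10, 12}

Q ∪ R = {1, 2, 3, 4, 5, 6, 7, 8, 9, 10, 11, 13}
R Δ P = {1, 2, 3, 5, 8, 9}
(Q ∪ R) ∪ (R Δ P) = {1, 2, 3, 4, 5, 6, 7, 8, 9, 10, 11, 13}
Q Δ P = {1, 2, 9, 10}
(Q Δ P) ∩ (R Δ P) = {1, 2, 9}
((Q ∪ R) ∪ (R Δ P)) Δ ((Q Δ P) ∩ (R Δ P)) = {3, 4, 5, 6, 7, 8, 10, 11, 13}
R ∩ (((Q ∪ R) ∪ (R Δ P)) Δ ((Q Δ P) ∩ (R Δ P))) = {4, 6, 7, 11, 13}
(R ∩ (((Q ∪ R) ∪ (R Δ P)) Δ ((Q Δ P) ∩ (R Δ P))))ᶜ = {1, 2, 3, 5, 8, 9, 10, 12}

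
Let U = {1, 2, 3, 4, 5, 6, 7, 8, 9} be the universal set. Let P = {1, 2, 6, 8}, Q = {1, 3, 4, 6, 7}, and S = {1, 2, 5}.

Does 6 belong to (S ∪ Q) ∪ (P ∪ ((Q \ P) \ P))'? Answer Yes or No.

Yes

6 ∉ S and 6 ∈ Q, so 6 ∈ S ∪ Q
6 ∈ Q and 6 ∈ P, so 6 ∉ Q \ P
6 ∉ (Q \ P) and 6 ∈ P, so 6 ∉ (Q \ P) \ P
6 ∈ P and 6 ∉ ((Q \ P) \ P), so 6 ∈ P ∪ ((Q \ P) \ P)
6 ∉ (P ∪ ((Q \ P) \ P))' since 6 ∈ (P ∪ ((Q \ P) \ P))
6 ∈ (S ∪ Q) and 6 ∉ (P ∪ ((Q \ P) \ P))', so 6 ∈ (S ∪ Q) ∪ (P ∪ ((Q \ P) \ P))'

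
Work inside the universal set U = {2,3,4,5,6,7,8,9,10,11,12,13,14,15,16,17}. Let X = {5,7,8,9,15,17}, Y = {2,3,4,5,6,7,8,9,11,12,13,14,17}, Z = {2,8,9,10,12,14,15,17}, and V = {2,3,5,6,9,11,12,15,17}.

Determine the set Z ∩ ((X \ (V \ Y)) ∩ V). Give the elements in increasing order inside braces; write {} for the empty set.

{9,17}

V \ Y = {15}
X \ (V \ Y) = {5,7,8,9,17}
(X \ (V \ Y)) ∩ V = {5,9,17}
Z ∩ ((X \ (V \ Y)) ∩ V) = {9,17}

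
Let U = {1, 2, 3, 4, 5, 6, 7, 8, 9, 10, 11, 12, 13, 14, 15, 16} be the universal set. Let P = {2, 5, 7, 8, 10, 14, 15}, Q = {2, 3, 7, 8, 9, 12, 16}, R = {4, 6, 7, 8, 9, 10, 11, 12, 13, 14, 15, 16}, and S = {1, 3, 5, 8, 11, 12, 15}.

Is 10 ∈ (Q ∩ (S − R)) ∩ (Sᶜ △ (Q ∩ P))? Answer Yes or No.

10 ∉ S and 10 ∈ R, so 10 ∉ S − R
10 ∉ Q and 10 ∉ (S − R), so 10 ∉ Q ∩ (S − R)
10 ∉ S, so 10 ∈ Sᶜ
10 ∉ Q and 10 ∈ P, so 10 ∉ Q ∩ P
10 ∈ Sᶜ and 10 ∉ (Q ∩ P), so 10 ∈ Sᶜ △ (Q ∩ P)
10 ∉ (Q ∩ (S − R)) and 10 ∈ (Sᶜ △ (Q ∩ P)), so 10 ∉ (Q ∩ (S − R)) ∩ (Sᶜ △ (Q ∩ P))

No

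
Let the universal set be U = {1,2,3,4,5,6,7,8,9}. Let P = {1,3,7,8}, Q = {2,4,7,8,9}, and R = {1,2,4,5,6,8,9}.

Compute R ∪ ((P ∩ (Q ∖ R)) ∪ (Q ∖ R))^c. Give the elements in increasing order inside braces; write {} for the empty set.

Q ∖ R = {7}
P ∩ (Q ∖ R) = {7}
(P ∩ (Q ∖ R)) ∪ (Q ∖ R) = {7}
((P ∩ (Q ∖ R)) ∪ (Q ∖ R))^c = {1,2,3,4,5,6,8,9}
R ∪ ((P ∩ (Q ∖ R)) ∪ (Q ∖ R))^c = {1,2,3,4,5,6,8,9}

{1,2,3,4,5,6,8,9}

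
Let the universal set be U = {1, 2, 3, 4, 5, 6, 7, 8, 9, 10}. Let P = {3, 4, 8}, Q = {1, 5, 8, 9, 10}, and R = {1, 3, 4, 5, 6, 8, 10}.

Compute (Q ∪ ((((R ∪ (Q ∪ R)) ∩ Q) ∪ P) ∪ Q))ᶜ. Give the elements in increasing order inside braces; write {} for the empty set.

Q ∪ R = {1, 3, 4, 5, 6, 8, 9, 10}
R ∪ (Q ∪ R) = {1, 3, 4, 5, 6, 8, 9, 10}
(R ∪ (Q ∪ R)) ∩ Q = {1, 5, 8, 9, 10}
((R ∪ (Q ∪ R)) ∩ Q) ∪ P = {1, 3, 4, 5, 8, 9, 10}
(((R ∪ (Q ∪ R)) ∩ Q) ∪ P) ∪ Q = {1, 3, 4, 5, 8, 9, 10}
Q ∪ ((((R ∪ (Q ∪ R)) ∩ Q) ∪ P) ∪ Q) = {1, 3, 4, 5, 8, 9, 10}
(Q ∪ ((((R ∪ (Q ∪ R)) ∩ Q) ∪ P) ∪ Q))ᶜ = {2, 6, 7}

{2, 6, 7}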